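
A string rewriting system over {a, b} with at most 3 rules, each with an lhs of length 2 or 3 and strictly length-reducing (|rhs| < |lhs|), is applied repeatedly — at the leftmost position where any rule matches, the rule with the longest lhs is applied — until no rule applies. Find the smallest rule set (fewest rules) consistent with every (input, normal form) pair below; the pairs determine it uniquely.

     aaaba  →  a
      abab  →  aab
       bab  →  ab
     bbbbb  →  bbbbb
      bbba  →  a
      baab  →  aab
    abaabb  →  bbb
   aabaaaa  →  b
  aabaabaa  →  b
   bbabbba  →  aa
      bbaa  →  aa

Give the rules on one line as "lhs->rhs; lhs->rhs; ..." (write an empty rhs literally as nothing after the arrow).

aaa->b; ba->a

  | aaaba => bba => ba => a
  | abab => aab
  | bab => ab
  | bbbbb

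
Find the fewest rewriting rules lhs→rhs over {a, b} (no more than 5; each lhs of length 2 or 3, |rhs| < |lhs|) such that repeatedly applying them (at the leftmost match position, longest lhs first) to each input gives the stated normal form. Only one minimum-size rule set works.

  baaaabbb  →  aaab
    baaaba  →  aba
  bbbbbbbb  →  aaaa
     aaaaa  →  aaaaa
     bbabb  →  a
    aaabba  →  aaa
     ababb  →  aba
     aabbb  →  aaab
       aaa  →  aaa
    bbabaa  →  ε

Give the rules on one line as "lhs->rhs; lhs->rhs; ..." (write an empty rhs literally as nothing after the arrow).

baa->; bab->ba; bb->a; bba->

  | baaaabbb => aabbb => aaab
  | baaaba => aba
  | bbbbbbbb => abbbbbb => aabbbb => aaabb => aaaa
  | aaaaa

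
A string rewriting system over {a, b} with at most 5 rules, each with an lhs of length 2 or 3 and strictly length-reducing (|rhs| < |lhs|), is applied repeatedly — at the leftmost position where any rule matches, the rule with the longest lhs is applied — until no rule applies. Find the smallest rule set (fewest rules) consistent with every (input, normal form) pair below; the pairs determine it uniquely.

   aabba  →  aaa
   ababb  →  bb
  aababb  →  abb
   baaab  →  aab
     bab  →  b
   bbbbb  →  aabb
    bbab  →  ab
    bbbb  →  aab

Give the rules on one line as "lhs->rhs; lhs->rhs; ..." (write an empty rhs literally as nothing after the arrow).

  | aabba => aaa
  | ababb => bb
  | aababb => abb
  | baaab => aab

aba->; ba->; bba->a; bbb->aa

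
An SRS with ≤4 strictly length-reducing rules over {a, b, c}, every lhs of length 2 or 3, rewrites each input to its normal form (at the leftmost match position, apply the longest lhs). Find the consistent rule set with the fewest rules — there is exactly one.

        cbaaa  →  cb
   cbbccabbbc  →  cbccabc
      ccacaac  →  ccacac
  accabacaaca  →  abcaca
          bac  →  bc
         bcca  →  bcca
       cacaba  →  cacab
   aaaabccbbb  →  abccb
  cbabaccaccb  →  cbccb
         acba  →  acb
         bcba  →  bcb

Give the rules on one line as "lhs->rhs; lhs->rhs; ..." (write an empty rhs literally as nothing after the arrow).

  | cbaaa => cbaa => cba => cb
  | cbbccabbbc => cbccabbbc => cbccabbc => cbccabc
  | ccacaac => ccacac
  | accabacaaca => abacaaca => abcaaca => abcaca

aa->a; acc->; ba->b; bb->b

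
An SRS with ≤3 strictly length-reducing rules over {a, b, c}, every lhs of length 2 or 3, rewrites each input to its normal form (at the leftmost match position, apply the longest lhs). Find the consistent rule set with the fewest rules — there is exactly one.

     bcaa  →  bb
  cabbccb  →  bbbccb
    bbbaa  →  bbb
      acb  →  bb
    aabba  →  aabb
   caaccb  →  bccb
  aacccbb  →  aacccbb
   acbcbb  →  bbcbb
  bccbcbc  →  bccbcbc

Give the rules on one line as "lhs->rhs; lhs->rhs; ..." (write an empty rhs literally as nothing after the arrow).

acb->bb; ba->b; ca->b

  | bcaa => bba => bb
  | cabbccb => bbbccb
  | bbbaa => bbba => bbb
  | acb => bb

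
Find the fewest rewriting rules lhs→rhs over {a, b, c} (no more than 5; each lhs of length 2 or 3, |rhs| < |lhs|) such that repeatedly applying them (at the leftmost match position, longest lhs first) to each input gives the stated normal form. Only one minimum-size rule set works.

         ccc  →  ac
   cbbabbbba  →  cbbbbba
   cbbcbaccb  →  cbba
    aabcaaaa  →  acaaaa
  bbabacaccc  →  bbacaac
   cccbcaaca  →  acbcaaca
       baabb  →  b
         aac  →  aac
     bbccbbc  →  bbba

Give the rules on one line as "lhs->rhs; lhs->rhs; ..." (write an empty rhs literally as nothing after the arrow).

  | ccc => ac
  | cbbabbbba => cbbbbba
  | cbbcbaccb => cbbcaccb => cbbcabc => cbbcc => cbba
  | aabcaaaa => acaaaa

ab->; bcb->bc; cc->a; ccb->bc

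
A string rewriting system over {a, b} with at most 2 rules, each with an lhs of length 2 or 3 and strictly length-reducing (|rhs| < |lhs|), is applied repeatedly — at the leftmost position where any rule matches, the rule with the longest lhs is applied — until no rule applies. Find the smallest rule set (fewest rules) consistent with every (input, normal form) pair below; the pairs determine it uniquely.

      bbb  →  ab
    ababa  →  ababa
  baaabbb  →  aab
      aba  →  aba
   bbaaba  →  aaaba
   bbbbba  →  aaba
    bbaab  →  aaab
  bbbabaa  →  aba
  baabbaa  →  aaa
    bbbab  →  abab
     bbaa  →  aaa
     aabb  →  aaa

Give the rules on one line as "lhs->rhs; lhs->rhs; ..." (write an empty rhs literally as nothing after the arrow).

  | bbb => ab
  | ababa
  | baaabbb => abbb => aab
  | aba

baa->; bb->a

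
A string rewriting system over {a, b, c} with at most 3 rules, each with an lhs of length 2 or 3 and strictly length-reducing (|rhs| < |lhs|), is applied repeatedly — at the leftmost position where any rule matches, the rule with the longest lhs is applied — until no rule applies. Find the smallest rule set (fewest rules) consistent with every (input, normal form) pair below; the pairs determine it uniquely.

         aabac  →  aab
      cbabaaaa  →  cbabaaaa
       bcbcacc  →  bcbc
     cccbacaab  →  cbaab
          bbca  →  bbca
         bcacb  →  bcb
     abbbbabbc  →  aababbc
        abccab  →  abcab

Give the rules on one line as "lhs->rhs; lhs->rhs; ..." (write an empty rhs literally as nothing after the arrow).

  | aabac => aab
  | cbabaaaa
  | bcbcacc => bcbcc => bcbc
  | cccbacaab => ccbacaab => cbacaab => cbaab

ac->; bbb->a; cc->c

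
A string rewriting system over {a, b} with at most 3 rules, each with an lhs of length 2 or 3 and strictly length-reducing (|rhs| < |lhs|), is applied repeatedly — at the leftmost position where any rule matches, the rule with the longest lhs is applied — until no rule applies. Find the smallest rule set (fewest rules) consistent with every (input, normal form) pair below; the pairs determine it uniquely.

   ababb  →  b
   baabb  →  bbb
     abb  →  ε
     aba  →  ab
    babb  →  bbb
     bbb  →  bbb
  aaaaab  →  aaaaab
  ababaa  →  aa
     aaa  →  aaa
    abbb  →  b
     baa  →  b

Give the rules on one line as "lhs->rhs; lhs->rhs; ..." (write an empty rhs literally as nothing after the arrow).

  | ababb => abbb => b
  | baabb => babb => bbb
  | abb => ε
  | aba => ab

abb->; ba->b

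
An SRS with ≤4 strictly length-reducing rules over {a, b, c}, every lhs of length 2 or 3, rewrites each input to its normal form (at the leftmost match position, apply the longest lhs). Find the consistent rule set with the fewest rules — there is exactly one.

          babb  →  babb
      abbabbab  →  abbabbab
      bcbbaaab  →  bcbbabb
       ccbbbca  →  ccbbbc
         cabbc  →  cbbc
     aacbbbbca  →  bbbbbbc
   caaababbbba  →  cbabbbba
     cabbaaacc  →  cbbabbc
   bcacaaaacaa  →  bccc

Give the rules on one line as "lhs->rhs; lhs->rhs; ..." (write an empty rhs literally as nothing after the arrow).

  | babb
  | abbabbab
  | bcbbaaab => bcbbabb
  | ccbbbca => ccbbbc

aab->bb; aac->bb; ca->c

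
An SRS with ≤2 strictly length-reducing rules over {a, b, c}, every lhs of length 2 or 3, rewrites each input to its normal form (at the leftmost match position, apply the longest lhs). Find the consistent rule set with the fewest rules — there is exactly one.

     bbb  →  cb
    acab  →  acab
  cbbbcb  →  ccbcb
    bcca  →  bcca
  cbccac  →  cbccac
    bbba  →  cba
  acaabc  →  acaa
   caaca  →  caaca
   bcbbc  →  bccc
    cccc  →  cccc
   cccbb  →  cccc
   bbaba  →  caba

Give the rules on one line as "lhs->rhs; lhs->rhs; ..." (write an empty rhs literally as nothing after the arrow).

abc->a; bb->c

  | bbb => cb
  | acab
  | cbbbcb => ccbcb
  | bcca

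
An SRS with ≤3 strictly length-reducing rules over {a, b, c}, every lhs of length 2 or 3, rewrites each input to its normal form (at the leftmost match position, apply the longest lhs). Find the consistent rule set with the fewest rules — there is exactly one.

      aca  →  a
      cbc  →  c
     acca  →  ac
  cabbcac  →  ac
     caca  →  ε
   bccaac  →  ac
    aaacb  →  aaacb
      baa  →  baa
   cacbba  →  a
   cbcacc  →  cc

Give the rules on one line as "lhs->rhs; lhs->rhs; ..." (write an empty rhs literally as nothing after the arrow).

bb->a; bc->; ca->

  | aca => a
  | cbc => c
  | acca => ac
  | cabbcac => bbcac => acac => ac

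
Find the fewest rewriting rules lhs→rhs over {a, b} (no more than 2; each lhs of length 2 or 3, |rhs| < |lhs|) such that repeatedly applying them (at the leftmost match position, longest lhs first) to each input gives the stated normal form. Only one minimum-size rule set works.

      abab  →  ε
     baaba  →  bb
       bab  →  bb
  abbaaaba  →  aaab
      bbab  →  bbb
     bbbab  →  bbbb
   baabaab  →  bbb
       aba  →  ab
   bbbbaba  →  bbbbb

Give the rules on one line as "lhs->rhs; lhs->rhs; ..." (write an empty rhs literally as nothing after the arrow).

  | abab => abb => ε
  | baaba => baba => bba => bb
  | bab => bb
  | abbaaaba => aaaba => aaab

abb->; ba->b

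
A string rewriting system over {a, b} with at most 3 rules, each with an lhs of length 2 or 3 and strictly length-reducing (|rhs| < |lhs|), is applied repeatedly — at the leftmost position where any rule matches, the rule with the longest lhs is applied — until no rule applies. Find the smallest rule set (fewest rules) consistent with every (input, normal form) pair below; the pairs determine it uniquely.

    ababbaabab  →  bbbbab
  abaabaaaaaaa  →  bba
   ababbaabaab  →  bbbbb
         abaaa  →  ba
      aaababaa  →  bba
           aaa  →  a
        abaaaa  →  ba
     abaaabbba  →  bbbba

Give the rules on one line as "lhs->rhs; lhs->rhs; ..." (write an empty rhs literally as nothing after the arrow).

aa->a; aab->b; aba->b

  | ababbaabab => bbbaabab => bbbbab
  | abaabaaaaaaa => babaaaaaaa => bbaaaaaa => bbaaaaa => bbaaaa => bbaaa => bbaa => bba
  | ababbaabaab => bbbaabaab => bbbbaab => bbbbb
  | abaaa => baa => ba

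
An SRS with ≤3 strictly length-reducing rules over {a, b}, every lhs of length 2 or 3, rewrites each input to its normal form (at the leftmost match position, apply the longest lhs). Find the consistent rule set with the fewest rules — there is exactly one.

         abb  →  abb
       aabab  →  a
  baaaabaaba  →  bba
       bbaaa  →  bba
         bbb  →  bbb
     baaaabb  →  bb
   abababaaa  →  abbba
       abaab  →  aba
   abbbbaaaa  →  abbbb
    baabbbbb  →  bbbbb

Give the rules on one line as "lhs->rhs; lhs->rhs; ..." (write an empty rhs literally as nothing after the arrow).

  | abb
  | aabab => aab => a
  | baaaabaaba => baabaaba => baaaba => baba => bba
  | bbaaa => bba

aa->; aab->a; bab->bb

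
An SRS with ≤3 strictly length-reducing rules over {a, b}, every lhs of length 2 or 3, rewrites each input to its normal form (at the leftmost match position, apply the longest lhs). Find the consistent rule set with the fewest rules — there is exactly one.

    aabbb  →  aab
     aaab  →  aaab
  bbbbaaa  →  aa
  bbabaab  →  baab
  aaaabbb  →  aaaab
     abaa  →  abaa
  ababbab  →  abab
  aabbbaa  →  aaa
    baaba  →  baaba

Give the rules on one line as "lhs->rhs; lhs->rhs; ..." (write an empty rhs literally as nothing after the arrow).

  | aabbb => aabb => aab
  | aaab
  | bbbbaaa => bbbaaa => bbaaa => aa
  | bbabaab => baab

bb->b; bba->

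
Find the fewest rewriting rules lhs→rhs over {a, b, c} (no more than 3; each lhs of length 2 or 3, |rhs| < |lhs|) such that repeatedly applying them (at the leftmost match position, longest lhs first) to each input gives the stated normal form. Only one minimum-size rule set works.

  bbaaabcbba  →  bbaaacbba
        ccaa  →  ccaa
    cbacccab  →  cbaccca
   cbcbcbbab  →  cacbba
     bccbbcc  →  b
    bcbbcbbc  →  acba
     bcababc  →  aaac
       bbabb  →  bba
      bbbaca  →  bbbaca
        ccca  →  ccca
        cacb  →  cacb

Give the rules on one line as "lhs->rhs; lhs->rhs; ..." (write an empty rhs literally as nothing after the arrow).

  | bbaaabcbba => bbaaacbba
  | ccaa
  | cbacccab => cbaccca
  | cbcbcbbab => cabcbbab => cacbbab => cacbba

ab->a; bc->a; bcc->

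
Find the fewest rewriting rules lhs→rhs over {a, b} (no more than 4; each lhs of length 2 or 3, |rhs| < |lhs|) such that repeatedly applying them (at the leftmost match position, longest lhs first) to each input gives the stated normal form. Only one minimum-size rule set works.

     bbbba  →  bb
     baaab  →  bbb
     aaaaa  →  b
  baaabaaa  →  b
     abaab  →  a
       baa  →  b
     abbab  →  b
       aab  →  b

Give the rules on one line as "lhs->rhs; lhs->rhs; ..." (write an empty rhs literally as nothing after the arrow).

  | bbbba => bb
  | baaab => bbb
  | aaaaa => baa => b
  | baaabaaa => bbbaaa => baa => b

aa->; aaa->b; abb->a; bba->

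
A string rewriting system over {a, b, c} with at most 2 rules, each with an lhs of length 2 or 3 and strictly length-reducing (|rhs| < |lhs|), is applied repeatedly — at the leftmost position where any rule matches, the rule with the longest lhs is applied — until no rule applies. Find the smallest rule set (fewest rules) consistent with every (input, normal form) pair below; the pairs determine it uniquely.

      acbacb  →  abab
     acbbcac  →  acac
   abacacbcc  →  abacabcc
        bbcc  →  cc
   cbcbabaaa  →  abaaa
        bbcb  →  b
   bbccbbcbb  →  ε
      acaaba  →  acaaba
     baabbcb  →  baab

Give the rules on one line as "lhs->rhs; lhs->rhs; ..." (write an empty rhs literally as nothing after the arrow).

bb->; cb->b

  | acbacb => abacb => abab
  | acbbcac => abbcac => acac
  | abacacbcc => abacabcc
  | bbcc => cc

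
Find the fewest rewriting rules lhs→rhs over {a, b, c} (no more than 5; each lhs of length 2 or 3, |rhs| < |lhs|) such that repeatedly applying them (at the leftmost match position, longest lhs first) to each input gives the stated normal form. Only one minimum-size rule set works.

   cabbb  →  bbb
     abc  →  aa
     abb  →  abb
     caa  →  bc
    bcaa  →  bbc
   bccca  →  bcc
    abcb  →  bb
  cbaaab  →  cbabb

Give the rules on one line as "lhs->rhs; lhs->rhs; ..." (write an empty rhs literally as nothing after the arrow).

aab->bb; abc->aa; ca->; caa->bc

  | cabbb => bbb
  | abc => aa
  | abb
  | caa => bc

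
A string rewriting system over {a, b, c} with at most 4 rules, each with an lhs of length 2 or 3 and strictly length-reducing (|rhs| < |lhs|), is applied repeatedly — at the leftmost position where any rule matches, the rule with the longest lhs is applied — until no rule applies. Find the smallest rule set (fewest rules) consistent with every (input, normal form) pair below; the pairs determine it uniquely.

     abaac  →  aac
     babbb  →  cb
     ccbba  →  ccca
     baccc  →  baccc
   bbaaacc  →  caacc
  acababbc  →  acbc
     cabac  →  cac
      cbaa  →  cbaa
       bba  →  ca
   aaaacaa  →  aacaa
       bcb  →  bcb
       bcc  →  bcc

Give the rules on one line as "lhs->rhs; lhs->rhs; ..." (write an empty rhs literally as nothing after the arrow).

aaa->aa; ab->; bb->c

  | abaac => aac
  | babbb => bbb => cb
  | ccbba => ccca
  | baccc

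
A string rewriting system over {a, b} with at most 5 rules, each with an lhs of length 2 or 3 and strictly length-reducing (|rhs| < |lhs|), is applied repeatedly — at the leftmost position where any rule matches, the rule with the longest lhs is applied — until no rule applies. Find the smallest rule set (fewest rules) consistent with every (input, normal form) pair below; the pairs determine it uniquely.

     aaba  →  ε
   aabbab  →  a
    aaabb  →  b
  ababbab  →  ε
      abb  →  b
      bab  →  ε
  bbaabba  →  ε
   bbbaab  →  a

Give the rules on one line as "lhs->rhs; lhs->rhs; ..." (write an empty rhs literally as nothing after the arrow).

  | aaba => ba => ε
  | aabbab => bbab => baa => a
  | aaabb => abb => b
  | ababbab => abbab => bab => aa => ε

aa->; ab->; ba->; bab->aa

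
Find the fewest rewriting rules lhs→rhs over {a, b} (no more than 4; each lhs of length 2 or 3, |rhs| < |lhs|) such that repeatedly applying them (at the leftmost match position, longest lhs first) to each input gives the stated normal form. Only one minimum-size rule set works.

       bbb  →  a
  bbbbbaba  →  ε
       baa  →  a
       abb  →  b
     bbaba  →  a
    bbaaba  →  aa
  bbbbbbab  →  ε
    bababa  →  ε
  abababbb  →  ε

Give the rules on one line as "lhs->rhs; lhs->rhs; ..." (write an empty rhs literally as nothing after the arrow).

ab->; ba->; bb->; bbb->a

  | bbb => a
  | bbbbbaba => abbaba => baba => ba => ε
  | baa => a
  | abb => b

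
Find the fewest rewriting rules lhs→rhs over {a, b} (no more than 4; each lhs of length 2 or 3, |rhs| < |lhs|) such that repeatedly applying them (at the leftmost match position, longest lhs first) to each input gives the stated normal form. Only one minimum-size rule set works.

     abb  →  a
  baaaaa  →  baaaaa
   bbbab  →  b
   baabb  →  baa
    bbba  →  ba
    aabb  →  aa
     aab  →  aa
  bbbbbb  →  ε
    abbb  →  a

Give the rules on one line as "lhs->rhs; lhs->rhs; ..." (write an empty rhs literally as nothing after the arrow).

  | abb => ab => a
  | baaaaa
  | bbbab => bab => b
  | baabb => baab => baa

ab->a; bab->b; bb->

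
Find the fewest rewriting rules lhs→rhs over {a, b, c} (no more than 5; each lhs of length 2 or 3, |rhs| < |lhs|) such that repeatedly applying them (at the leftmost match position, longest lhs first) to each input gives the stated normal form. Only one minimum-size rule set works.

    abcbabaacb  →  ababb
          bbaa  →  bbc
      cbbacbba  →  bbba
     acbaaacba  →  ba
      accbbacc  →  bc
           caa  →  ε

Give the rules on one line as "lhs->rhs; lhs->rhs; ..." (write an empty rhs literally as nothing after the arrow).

aa->c; ac->; cb->; cc->

  | abcbabaacb => ababaacb => ababccb => ababb
  | bbaa => bbc
  | cbbacbba => bacbba => bbba
  | acbaaacba => baaacba => bcacba => bcba => ba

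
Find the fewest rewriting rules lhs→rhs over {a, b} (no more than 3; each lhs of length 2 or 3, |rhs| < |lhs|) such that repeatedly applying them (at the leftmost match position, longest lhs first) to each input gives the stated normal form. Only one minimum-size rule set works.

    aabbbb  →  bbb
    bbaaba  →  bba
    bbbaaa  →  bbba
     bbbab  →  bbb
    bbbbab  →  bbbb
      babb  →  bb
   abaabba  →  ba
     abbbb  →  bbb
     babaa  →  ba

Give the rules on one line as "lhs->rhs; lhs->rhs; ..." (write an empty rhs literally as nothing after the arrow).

aa->a; ab->

  | aabbbb => abbbb => bbb
  | bbaaba => bbaba => bba
  | bbbaaa => bbbaa => bbba
  | bbbab => bbb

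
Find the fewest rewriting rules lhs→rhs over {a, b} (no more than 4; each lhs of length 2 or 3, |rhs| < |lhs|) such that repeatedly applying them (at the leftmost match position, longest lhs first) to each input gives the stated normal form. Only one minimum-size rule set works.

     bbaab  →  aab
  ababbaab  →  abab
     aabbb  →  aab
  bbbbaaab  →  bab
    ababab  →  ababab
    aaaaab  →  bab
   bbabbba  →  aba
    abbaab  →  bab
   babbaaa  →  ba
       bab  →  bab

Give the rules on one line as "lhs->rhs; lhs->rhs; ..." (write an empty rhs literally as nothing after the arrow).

  | bbaab => aab
  | ababbaab => abaaab => abaab => abab
  | aabbb => aab
  | bbbbaaab => bbaaab => aaab => bab

aaa->ba; baa->ba; bb->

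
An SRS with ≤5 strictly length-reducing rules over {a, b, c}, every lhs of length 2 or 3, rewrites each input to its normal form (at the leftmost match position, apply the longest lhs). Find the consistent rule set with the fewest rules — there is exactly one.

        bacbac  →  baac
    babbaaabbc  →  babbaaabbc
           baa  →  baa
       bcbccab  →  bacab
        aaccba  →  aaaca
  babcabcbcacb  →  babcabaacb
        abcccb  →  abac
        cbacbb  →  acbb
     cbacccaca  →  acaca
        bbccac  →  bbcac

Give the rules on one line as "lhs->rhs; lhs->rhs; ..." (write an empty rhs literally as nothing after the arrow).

cba->a; cbc->a; cc->c; ccb->ac

  | bacbac => baac
  | babbaaabbc
  | baa
  | bcbccab => bacab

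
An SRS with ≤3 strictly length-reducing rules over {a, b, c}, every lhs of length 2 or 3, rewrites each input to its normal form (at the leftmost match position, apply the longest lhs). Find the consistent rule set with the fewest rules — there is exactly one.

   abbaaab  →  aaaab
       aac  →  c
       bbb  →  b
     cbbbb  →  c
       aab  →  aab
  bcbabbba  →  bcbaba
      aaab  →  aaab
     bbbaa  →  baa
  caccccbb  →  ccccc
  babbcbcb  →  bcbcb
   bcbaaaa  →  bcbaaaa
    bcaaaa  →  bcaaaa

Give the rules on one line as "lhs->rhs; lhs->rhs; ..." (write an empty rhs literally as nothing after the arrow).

  | abbaaab => aaaab
  | aac => ac => c
  | bbb => b
  | cbbbb => cbb => c

ac->c; bb->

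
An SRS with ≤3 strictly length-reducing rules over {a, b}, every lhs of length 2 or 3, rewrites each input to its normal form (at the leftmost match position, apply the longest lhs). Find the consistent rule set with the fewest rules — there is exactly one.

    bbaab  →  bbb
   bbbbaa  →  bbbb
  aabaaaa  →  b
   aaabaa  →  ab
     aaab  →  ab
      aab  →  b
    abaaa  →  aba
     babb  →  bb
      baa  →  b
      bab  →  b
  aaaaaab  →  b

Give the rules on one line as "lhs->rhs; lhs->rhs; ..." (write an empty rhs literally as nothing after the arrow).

aa->; bab->b

  | bbaab => bbb
  | bbbbaa => bbbb
  | aabaaaa => baaaa => baa => b
  | aaabaa => abaa => ab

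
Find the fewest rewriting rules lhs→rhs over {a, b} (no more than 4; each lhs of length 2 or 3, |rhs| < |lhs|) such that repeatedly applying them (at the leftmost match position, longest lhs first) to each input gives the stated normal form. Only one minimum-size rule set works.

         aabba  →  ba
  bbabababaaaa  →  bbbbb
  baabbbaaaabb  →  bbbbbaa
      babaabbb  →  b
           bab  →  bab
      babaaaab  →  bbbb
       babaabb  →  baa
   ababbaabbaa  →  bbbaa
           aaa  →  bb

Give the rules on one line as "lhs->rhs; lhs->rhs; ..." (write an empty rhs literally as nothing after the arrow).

aaa->bb; aab->; aba->; abb->aa

  | aabba => ba
  | bbabababaaaa => bbbabaaaa => bbbaaa => bbbbb
  | baabbbaaaabb => bbbaaaabb => bbbbbabb => bbbbbaa
  | babaabbb => babbb => baab => b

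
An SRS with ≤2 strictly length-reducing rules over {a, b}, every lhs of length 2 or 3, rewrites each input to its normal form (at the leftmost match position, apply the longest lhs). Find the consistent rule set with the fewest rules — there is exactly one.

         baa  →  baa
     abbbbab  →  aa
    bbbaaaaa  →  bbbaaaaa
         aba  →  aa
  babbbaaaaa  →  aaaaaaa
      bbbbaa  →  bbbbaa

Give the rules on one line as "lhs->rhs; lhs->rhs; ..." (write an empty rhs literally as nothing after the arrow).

  | baa
  | abbbbab => abbbab => abbab => abab => aab => aa
  | bbbaaaaa
  | aba => aa

ab->a; bab->aa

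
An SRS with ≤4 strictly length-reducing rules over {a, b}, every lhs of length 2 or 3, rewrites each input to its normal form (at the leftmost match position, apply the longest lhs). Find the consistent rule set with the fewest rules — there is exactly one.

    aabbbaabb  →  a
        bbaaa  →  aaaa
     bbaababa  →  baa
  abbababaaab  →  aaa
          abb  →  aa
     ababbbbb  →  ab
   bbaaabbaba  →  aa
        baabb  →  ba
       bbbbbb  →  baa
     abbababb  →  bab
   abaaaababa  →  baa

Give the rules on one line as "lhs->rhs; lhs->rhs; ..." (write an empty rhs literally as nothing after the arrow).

aab->ba; aba->a; bb->a; bbb->aa

  | aabbbaabb => babbaabb => baaaabb => baabab => bbaab => aaab => aba => a
  | bbaaa => aaaa
  | bbaababa => aaababa => abaaba => aaba => baa
  | abbababaaab => aaababaaab => abaabaaab => aabaaab => baaaab => baaba => bbaa => aaa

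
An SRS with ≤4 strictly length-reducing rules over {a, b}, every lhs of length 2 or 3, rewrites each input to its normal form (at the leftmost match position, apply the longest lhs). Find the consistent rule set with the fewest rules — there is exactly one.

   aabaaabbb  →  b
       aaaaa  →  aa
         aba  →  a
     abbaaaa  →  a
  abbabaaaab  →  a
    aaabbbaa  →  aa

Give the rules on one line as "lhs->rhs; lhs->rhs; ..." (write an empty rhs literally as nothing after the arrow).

  | aabaaabbb => aaaabbb => babbb => abb => b
  | aaaaa => baa => aa
  | aba => a
  | abbaaaa => baaaa => aaaa => ba => a

aaa->b; ab->; ba->a; bab->a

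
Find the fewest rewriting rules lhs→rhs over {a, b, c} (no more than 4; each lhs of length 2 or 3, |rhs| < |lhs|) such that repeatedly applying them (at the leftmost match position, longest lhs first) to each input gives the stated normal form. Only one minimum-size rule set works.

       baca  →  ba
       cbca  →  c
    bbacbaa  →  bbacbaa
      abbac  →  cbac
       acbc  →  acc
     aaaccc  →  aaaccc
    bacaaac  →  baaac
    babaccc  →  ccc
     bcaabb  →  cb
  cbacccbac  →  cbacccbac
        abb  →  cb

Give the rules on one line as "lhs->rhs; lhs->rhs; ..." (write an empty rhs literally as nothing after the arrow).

ab->c; bc->c; ca->

  | baca => ba
  | cbca => cca => c
  | bbacbaa
  | abbac => cbac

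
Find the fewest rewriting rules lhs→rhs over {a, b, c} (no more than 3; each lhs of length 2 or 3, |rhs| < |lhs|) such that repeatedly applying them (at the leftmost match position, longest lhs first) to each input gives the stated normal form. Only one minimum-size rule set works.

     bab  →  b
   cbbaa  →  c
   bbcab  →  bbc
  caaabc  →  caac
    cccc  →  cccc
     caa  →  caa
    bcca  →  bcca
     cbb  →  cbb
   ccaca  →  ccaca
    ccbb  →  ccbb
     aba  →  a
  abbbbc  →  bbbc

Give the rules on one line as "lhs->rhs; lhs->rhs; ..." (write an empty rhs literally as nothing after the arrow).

ab->; ba->

  | bab => b
  | cbbaa => cba => c
  | bbcab => bbc
  | caaabc => caac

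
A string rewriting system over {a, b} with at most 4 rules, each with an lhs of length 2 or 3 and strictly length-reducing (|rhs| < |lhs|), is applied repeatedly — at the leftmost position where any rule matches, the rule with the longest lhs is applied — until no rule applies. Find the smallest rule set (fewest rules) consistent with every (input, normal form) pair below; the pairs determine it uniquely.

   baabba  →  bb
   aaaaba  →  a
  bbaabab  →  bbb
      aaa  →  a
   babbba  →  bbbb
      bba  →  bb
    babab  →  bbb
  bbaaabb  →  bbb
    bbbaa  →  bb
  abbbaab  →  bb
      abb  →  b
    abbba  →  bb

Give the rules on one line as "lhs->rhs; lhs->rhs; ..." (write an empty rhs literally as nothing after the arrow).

aa->a; ab->; ba->b; baa->

  | baabba => bba => bb
  | aaaaba => aaaba => aaba => aba => a
  | bbaabab => bbab => bbb
  | aaa => aa => a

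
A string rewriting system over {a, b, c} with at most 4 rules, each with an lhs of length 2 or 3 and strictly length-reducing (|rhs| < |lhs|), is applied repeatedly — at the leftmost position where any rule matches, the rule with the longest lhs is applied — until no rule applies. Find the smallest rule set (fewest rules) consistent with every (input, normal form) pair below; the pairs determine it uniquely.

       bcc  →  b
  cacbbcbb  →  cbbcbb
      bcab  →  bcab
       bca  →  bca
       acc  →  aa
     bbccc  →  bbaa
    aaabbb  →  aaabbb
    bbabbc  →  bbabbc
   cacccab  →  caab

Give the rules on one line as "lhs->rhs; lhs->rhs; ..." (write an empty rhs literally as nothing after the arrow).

  | bcc => b
  | cacbbcbb => cbbcbb
  | bcab
  | bca

ac->; acc->aa; cc->; ccc->aa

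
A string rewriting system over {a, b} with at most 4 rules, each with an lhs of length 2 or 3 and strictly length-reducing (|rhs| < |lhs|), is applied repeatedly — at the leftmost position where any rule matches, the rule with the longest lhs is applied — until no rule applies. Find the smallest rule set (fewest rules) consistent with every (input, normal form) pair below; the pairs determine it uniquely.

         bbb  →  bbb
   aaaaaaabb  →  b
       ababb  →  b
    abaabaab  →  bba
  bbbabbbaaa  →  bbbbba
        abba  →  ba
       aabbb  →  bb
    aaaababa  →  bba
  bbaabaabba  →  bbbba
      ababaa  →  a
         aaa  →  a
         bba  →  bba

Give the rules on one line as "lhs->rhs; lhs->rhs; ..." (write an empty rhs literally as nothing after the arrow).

aa->a; aab->ba; ab->

  | bbb
  | aaaaaaabb => aaaaaabb => aaaaabb => aaaabb => aaabb => aabb => bab => b
  | ababb => abb => b
  | abaabaab => aabaab => baaab => baab => bba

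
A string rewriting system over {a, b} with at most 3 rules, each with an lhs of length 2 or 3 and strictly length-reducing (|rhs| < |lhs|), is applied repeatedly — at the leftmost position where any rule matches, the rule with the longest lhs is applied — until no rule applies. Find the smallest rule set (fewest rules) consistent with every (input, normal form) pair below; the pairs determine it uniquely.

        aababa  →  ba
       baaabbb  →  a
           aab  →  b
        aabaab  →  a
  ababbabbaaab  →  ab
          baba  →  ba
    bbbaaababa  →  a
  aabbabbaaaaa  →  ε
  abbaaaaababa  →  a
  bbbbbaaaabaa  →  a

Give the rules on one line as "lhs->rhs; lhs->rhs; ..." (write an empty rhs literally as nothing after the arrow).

aa->; aba->a; bb->a

  | aababa => baba => ba
  | baaabbb => babbb => baab => bb => a
  | aab => b
  | aabaab => baab => bb => a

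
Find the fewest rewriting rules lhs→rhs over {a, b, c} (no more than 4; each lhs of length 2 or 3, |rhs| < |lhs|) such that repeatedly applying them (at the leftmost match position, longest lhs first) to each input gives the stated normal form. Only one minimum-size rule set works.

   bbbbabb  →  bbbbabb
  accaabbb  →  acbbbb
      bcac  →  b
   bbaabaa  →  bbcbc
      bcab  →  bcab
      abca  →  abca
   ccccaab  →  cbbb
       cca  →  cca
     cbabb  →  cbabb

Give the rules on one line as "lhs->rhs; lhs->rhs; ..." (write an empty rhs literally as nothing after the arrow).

  | bbbbabb
  | accaabbb => acccbbb => acbbbb
  | bcac => b
  | bbaabaa => bbcbaa => bbcbc

aa->c; cac->; ccb->bb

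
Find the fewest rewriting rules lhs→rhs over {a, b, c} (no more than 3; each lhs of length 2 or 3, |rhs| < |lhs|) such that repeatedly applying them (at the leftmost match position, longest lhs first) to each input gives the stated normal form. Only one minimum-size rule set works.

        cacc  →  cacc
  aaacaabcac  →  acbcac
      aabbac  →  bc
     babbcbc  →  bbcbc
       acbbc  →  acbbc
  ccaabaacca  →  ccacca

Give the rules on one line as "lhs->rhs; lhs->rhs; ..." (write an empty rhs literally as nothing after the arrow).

  | cacc
  | aaacaabcac => acaabcac => acbcac
  | aabbac => bbac => bc
  | babbcbc => bbcbc

aa->; ba->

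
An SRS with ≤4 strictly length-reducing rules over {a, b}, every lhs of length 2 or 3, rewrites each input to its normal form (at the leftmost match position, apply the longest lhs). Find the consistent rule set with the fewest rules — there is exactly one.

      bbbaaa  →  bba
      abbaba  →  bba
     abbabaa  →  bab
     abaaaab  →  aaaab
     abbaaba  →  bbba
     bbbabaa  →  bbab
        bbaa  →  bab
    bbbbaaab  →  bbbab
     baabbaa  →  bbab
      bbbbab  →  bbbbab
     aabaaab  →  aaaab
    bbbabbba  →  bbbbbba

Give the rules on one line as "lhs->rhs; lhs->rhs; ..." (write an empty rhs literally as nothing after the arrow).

aba->a; abb->bb; baa->ab

  | bbbaaa => bbaba => bba
  | abbaba => bbaba => bba
  | abbabaa => bbabaa => bbaa => bab
  | abaaaab => aaaab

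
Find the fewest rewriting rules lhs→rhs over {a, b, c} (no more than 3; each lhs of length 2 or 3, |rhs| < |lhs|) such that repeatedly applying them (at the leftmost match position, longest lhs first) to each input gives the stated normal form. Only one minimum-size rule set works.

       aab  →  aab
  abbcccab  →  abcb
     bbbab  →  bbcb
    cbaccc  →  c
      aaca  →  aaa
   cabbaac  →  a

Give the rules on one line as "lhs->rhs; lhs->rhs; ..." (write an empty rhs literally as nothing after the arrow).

ba->c; ca->a; cc->

  | aab
  | abbcccab => abbcab => abbab => abcb
  | bbbab => bbcb
  | cbaccc => ccccc => ccc => c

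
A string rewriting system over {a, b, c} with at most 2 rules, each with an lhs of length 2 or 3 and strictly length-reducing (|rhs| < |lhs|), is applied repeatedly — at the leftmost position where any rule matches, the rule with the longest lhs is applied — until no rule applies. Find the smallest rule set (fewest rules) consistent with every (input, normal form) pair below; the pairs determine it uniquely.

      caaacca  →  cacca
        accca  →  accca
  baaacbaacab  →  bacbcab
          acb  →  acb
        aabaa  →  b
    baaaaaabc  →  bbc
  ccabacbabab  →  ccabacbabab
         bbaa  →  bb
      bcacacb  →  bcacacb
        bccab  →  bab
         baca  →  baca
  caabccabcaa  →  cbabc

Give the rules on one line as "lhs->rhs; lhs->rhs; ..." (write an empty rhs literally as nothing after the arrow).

  | caaacca => cacca
  | accca
  | baaacbaacab => bacbaacab => bacbcab
  | acb

aa->; bcc->b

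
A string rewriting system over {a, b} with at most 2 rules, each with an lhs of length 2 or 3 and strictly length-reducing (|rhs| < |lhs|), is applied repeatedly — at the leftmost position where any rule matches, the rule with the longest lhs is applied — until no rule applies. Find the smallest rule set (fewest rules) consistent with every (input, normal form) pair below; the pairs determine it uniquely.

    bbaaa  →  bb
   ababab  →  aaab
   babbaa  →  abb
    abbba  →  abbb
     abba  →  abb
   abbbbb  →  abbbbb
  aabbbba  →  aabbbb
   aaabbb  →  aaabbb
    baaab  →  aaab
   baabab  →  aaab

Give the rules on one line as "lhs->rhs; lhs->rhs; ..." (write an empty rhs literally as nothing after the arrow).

ba->a; bba->bb

  | bbaaa => bbaa => bba => bb
  | ababab => aabab => aaab
  | babbaa => abbaa => abba => abb
  | abbba => abbb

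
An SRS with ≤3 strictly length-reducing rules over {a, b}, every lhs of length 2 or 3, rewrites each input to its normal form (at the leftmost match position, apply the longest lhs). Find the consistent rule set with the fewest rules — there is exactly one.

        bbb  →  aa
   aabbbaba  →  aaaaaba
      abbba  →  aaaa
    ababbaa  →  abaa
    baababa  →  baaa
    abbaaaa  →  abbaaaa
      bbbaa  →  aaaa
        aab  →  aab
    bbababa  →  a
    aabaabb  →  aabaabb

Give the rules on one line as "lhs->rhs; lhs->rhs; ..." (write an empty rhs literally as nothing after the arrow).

bab->; bbb->aa

  | bbb => aa
  | aabbbaba => aaaaaba
  | abbba => aaaa
  | ababbaa => abaa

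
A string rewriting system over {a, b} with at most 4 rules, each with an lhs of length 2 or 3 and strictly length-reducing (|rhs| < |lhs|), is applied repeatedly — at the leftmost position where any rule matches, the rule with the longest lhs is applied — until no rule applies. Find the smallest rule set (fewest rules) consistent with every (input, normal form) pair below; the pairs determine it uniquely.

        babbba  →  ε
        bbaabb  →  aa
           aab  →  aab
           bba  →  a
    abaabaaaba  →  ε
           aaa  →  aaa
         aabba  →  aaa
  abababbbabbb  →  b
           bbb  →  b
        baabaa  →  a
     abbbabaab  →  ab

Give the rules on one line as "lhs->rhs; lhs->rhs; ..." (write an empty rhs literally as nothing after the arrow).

  | babbba => bbba => ba => ε
  | bbaabb => aabb => aa
  | aab
  | bba => a

aba->ba; ba->; bb->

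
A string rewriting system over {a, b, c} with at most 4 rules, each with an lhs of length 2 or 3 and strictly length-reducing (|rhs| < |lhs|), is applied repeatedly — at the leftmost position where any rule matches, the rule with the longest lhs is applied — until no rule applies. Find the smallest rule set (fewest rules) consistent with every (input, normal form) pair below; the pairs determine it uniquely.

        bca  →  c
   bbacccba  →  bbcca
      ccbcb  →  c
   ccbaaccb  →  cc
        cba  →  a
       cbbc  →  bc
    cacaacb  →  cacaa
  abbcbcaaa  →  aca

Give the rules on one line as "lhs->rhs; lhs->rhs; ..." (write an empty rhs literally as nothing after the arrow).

acc->cc; bca->c; cb->

  | bca => c
  | bbacccba => bbcccba => bbcca
  | ccbcb => ccb => c
  | ccbaaccb => caaccb => caccb => cccb => cc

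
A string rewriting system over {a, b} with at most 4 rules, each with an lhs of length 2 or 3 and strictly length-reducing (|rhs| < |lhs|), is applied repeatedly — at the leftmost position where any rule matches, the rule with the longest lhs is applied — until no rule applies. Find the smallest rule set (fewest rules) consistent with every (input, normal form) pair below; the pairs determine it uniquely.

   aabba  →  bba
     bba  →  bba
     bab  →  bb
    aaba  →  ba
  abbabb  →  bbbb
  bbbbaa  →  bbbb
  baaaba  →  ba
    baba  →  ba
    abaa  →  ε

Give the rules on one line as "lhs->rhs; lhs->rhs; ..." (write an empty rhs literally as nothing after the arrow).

aa->; ab->b; aba->a

  | aabba => bba
  | bba
  | bab => bb
  | aaba => ba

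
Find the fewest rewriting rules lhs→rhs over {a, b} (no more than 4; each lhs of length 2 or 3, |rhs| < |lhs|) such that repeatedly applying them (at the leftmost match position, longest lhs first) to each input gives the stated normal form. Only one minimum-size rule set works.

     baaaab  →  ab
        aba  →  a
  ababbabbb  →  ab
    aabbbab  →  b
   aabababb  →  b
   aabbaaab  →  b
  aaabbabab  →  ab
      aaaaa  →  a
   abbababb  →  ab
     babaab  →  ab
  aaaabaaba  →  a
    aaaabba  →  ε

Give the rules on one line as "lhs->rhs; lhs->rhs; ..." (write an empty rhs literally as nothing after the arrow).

aa->; ba->; bb->b

  | baaaab => aaab => ab
  | aba => a
  | ababbabbb => abbabbb => ababbb => abbb => abb => ab
  | aabbbab => bbbab => bbab => bab => b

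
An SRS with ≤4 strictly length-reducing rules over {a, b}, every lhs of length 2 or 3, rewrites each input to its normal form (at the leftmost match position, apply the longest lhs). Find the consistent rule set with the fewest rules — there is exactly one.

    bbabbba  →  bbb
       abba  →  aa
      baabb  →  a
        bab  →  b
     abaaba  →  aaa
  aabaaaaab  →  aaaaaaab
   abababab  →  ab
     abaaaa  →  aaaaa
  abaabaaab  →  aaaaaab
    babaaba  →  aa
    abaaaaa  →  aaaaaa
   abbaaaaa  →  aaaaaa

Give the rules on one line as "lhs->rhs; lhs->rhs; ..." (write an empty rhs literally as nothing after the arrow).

abb->ba; ba->; baa->aa

  | bbabbba => bbbba => bbb
  | abba => baa => aa
  | baabb => aabb => aba => a
  | bab => b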